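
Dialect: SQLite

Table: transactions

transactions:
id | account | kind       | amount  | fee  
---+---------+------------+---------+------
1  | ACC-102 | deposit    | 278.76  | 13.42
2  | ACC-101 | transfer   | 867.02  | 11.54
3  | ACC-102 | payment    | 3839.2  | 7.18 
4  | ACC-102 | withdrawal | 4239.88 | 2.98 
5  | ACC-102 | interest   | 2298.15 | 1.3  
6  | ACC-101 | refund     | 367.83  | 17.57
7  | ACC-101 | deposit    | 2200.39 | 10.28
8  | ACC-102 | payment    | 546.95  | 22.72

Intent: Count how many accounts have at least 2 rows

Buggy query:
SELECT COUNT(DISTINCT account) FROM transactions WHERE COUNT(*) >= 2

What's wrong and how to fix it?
Bug: COUNT(*) cannot appear in WHERE; the per-group count doesn't exist yet

Fix: Group first with HAVING COUNT(*) >= 2, then COUNT the resulting groups

Corrected query:
SELECT COUNT(*) FROM (SELECT account FROM transactions GROUP BY account HAVING COUNT(*) >= 2)

Result:
COUNT(*)
--------
2       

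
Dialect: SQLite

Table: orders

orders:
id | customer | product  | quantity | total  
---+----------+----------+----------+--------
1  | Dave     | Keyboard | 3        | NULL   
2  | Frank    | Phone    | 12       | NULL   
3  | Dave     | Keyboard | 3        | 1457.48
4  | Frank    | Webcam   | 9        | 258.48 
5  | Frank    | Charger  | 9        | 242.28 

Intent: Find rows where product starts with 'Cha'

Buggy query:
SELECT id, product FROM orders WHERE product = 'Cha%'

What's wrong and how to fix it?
Bug: '=' compares the literal string including the % character; pattern matching needs LIKE

Fix: Replace '=' with LIKE so 'Cha%' is treated as a pattern

Corrected query:
SELECT id, product FROM orders WHERE product LIKE 'Cha%'

Result:
id | product
---+--------
5  | Charger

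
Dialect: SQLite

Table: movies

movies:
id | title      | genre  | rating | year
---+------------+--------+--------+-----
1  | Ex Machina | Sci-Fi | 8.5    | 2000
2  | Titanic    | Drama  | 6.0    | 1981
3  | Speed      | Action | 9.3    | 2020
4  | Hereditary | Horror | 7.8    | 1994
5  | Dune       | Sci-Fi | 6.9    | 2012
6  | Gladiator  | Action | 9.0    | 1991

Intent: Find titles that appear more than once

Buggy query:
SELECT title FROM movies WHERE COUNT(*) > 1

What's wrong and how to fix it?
Bug: COUNT(*) is an aggregate and cannot be used in WHERE

Fix: GROUP BY title, then filter groups with HAVING COUNT(*) > 1

Corrected query:
SELECT title FROM movies GROUP BY title HAVING COUNT(*) > 1

Result:
(no rows)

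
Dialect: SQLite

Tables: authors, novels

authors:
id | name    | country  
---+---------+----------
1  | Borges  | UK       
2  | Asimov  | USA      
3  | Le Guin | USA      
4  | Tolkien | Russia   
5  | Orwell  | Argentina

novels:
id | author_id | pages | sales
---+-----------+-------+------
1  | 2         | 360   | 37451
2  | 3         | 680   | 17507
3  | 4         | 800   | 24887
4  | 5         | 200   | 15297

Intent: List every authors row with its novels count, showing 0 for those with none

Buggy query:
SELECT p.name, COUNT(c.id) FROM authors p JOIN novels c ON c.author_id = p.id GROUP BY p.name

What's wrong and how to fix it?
Bug: INNER JOIN drops authors rows that have no matching novels rows

Fix: Switch to LEFT JOIN to retain unmatched parent rows

Corrected query:
SELECT p.name, COUNT(c.id) FROM authors p LEFT JOIN novels c ON c.author_id = p.id GROUP BY p.name

Result:
name    | COUNT(c.id)
--------+------------
Asimov  | 1          
Borges  | 0          
Le Guin | 1          
Orwell  | 1          
Tolkien | 1          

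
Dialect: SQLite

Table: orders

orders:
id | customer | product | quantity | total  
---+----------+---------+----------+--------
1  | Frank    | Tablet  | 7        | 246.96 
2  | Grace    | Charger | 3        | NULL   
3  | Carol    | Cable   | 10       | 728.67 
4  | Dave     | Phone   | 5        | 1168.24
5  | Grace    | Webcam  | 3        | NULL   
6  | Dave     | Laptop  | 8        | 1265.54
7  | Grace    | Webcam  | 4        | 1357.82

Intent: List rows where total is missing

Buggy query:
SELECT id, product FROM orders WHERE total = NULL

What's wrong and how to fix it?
Bug: Comparing to NULL with '=' never matches; NULL = NULL is unknown, not true

Fix: Use IS NULL to test for NULL

Corrected query:
SELECT id, product FROM orders WHERE total IS NULL

Result:
id | product
---+--------
2  | Charger
5  | Webcam 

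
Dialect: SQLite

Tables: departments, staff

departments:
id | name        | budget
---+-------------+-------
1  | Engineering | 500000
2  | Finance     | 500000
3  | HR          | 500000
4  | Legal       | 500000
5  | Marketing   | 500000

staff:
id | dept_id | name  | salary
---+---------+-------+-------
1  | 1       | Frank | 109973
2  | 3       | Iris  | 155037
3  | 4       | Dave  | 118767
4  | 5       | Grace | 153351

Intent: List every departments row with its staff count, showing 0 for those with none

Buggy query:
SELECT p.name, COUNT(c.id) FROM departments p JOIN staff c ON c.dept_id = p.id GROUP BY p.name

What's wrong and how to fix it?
Bug: INNER JOIN drops departments rows that have no matching staff rows

Fix: Switch to LEFT JOIN to retain unmatched parent rows

Corrected query:
SELECT p.name, COUNT(c.id) FROM departments p LEFT JOIN staff c ON c.dept_id = p.id GROUP BY p.name

Result:
name        | COUNT(c.id)
------------+------------
Engineering | 1          
Finance     | 0          
HR          | 1          
Legal       | 1          
Marketing   | 1          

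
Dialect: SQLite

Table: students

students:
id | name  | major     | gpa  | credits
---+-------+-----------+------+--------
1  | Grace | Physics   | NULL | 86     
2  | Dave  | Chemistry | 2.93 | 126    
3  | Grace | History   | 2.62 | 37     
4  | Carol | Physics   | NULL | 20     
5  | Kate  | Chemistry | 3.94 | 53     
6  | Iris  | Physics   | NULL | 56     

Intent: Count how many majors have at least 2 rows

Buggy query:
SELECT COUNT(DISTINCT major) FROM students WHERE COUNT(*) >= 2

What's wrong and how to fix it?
Bug: WHERE filters individual rows, not groups, so a group-level COUNT is invalid there

Fix: Group first with HAVING COUNT(*) >= 2, then COUNT the resulting groups

Corrected query:
SELECT COUNT(*) FROM (SELECT major FROM students GROUP BY major HAVING COUNT(*) >= 2)

Result:
COUNT(*)
--------
2       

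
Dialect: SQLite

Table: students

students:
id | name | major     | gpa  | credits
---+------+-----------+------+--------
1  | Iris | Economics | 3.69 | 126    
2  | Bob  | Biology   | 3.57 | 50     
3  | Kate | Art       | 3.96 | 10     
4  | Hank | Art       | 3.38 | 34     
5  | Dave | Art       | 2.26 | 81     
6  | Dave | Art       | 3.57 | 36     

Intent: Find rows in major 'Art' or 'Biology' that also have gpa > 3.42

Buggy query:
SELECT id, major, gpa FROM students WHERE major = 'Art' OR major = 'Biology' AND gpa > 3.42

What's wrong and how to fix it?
Bug: Without parentheses, AND is evaluated before OR, so the gpa filter only applies to the 'Biology' branch

Fix: Group the OR with parentheses (or use IN), then AND the threshold

Corrected query:
SELECT id, major, gpa FROM students WHERE (major = 'Art' OR major = 'Biology') AND gpa > 3.42

Result:
id | major   | gpa 
---+---------+-----
2  | Biology | 3.57
3  | Art     | 3.96
6  | Art     | 3.57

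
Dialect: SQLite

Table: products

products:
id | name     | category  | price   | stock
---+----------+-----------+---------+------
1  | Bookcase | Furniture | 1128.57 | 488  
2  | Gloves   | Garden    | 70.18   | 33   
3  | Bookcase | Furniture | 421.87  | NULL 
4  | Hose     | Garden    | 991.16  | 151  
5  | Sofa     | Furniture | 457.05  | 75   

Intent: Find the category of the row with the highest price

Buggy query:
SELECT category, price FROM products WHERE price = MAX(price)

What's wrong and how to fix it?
Bug: MAX(price) is an aggregate and cannot be used directly in WHERE

Fix: Wrap MAX in a scalar subquery so WHERE compares against a single value

Corrected query:
SELECT category, price FROM products WHERE price = (SELECT MAX(price) FROM products)

Result:
category  | price  
----------+--------
Furniture | 1128.57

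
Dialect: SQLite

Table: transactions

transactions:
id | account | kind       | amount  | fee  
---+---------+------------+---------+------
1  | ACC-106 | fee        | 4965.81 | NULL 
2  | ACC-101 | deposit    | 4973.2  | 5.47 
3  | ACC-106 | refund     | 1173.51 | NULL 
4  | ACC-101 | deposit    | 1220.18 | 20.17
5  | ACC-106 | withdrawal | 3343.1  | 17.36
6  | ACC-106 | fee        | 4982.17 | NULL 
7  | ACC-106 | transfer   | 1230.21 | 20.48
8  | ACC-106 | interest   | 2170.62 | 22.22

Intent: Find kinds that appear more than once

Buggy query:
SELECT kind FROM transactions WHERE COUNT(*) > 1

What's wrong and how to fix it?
Bug: COUNT(*) is an aggregate and cannot be used in WHERE

Fix: Group first, then use HAVING for the count condition

Corrected query:
SELECT kind FROM transactions GROUP BY kind HAVING COUNT(*) > 1

Result:
kind   
-------
deposit
fee    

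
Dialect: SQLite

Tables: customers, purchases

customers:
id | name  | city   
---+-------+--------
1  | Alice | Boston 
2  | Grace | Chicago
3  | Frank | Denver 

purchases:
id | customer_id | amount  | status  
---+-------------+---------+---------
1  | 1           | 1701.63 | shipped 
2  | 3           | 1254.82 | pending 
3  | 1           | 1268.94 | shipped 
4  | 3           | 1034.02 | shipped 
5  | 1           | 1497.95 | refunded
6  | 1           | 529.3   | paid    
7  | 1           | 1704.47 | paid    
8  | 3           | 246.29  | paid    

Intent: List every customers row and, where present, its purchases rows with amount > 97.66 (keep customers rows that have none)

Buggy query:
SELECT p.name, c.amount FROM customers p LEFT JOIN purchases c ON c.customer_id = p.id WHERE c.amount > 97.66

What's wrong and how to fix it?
Bug: A WHERE condition on the right-hand table after LEFT JOIN drops unmatched parents

Fix: Put 'c.amount > 97.66' in the JOIN's ON clause instead of WHERE

Corrected query:
SELECT p.name, c.amount FROM customers p LEFT JOIN purchases c ON c.customer_id = p.id AND c.amount > 97.66

Result:
name  | amount 
------+--------
Alice | 529.3  
Alice | 1268.94
Alice | 1497.95
Alice | 1701.63
Alice | 1704.47
Grace | NULL   
Frank | 246.29 
Frank | 1034.02
Frank | 1254.82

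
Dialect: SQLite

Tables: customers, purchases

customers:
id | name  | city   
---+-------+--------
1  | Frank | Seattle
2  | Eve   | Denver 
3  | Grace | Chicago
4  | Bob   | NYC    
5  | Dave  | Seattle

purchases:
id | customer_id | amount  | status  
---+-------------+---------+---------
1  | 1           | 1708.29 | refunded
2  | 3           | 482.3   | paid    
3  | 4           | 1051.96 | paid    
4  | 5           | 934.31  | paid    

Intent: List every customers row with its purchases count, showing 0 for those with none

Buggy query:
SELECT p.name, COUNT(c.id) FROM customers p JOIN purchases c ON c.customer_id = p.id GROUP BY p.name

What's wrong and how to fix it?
Bug: An inner join excludes parents with zero children

Fix: Switch to LEFT JOIN to retain unmatched parent rows

Corrected query:
SELECT p.name, COUNT(c.id) FROM customers p LEFT JOIN purchases c ON c.customer_id = p.id GROUP BY p.name

Result:
name  | COUNT(c.id)
------+------------
Bob   | 1          
Dave  | 1          
Eve   | 0          
Frank | 1          
Grace | 1          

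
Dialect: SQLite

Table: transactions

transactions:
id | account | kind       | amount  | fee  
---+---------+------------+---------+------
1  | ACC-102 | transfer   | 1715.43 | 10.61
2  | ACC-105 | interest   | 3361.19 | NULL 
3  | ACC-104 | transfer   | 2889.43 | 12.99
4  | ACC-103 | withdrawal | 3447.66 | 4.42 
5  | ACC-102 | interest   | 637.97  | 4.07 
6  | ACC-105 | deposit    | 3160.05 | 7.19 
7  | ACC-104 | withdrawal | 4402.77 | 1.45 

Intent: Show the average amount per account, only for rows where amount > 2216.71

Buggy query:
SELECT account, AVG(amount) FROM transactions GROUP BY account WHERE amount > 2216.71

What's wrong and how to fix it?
Bug: WHERE cannot follow GROUP BY

Fix: Place WHERE between FROM and GROUP BY

Corrected query:
SELECT account, AVG(amount) FROM transactions WHERE amount > 2216.71 GROUP BY account

Result:
account | AVG(amount)
--------+------------
ACC-103 | 3447.66    
ACC-104 | 3646.1     
ACC-105 | 3260.62    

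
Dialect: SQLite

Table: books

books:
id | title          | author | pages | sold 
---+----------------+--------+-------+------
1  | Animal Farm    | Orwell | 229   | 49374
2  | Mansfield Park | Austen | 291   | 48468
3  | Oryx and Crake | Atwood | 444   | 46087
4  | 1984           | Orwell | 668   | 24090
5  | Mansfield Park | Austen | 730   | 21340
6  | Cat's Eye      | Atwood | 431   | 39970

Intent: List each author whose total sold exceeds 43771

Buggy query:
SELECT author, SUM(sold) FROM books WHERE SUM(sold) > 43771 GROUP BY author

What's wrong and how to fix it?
Bug: WHERE runs before GROUP BY, so aggregates aren't available there

Fix: Use HAVING (which filters groups after aggregation) instead of WHERE

Corrected query:
SELECT author, SUM(sold) FROM books GROUP BY author HAVING SUM(sold) > 43771

Result:
author | SUM(sold)
-------+----------
Atwood | 86057    
Austen | 69808    
Orwell | 73464    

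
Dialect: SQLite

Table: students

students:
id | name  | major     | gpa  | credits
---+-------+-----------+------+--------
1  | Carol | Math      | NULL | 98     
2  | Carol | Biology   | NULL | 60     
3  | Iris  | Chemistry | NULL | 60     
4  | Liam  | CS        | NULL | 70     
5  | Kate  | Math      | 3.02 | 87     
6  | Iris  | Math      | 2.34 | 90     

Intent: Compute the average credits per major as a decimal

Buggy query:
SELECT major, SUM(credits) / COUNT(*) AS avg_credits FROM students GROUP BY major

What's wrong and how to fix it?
Bug: Both operands are integers, so '/' performs integer division and truncates

Fix: Cast one side to REAL so the division keeps the fractional part

Corrected query:
SELECT major, SUM(credits) * 1.0 / COUNT(*) AS avg_credits FROM students GROUP BY major

Result:
major     | avg_credits
----------+------------
Biology   | 60         
CS        | 70         
Chemistry | 60         
Math      | 91.666667  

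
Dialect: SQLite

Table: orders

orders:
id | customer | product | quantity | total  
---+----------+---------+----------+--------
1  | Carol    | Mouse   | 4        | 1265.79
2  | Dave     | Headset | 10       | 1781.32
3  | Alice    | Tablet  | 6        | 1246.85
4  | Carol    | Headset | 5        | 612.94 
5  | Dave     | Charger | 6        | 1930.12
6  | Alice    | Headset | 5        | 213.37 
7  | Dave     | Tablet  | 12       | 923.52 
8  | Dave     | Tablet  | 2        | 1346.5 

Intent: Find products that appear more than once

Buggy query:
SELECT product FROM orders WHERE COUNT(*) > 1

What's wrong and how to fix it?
Bug: COUNT(*) is an aggregate and cannot be used in WHERE

Fix: GROUP BY product, then filter groups with HAVING COUNT(*) > 1

Corrected query:
SELECT product FROM orders GROUP BY product HAVING COUNT(*) > 1

Result:
product
-------
Headset
Tablet 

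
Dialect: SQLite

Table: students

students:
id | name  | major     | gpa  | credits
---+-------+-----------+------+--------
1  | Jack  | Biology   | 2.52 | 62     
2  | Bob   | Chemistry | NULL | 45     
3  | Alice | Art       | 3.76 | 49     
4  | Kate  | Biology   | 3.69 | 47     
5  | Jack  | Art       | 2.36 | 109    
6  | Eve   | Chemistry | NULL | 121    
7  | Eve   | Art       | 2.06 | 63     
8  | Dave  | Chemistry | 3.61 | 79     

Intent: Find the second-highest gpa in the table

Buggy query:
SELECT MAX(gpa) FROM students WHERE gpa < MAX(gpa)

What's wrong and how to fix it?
Bug: The inner MAX is an aggregate inside WHERE, which is not allowed

Fix: Put the inner MAX in a scalar subquery

Corrected query:
SELECT MAX(gpa) FROM students WHERE gpa < (SELECT MAX(gpa) FROM students)

Result:
MAX(gpa)
--------
3.69    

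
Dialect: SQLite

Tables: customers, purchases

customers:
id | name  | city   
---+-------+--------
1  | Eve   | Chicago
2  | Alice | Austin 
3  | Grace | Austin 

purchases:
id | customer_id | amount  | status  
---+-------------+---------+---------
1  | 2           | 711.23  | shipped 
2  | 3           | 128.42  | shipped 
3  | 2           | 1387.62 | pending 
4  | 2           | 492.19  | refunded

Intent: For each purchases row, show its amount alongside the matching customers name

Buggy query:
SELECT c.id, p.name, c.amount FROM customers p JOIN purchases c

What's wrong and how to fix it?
Bug: Missing join condition: each purchases row is matched to all customers rows instead of just its own

Fix: Specify the join condition linking the foreign key to the parent id

Corrected query:
SELECT c.id, p.name, c.amount FROM customers p JOIN purchases c ON c.customer_id = p.id

Result:
id | name  | amount 
---+-------+--------
1  | Alice | 711.23 
2  | Grace | 128.42 
3  | Alice | 1387.62
4  | Alice | 492.19 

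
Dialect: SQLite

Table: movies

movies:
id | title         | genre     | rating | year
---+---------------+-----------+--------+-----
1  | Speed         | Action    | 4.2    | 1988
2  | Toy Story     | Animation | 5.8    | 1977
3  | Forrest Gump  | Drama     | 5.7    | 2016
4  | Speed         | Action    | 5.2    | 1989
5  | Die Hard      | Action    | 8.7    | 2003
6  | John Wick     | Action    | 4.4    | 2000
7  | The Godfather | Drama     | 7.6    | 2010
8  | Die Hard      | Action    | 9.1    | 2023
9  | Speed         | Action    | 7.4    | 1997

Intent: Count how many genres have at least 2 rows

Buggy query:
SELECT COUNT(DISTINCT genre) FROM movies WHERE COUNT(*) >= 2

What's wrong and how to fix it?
Bug: WHERE filters individual rows, not groups, so a group-level COUNT is invalid there

Fix: Use a subquery that GROUPs and filters with HAVING, then count its rows

Corrected query:
SELECT COUNT(*) FROM (SELECT genre FROM movies GROUP BY genre HAVING COUNT(*) >= 2)

Result:
COUNT(*)
--------
2       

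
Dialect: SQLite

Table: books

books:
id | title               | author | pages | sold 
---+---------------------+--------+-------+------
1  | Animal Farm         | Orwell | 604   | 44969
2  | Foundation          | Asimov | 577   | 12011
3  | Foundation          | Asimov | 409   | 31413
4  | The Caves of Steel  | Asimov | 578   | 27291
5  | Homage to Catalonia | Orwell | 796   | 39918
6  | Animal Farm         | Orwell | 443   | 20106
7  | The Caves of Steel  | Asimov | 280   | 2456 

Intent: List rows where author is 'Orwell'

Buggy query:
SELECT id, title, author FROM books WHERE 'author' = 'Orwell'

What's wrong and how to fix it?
Bug: 'author' in single quotes is a string literal, not the column; the comparison is literal-vs-literal and never true

Fix: Reference the column as author without single quotes

Corrected query:
SELECT id, title, author FROM books WHERE author = 'Orwell'

Result:
id | title               | author
---+---------------------+-------
1  | Animal Farm         | Orwell
5  | Homage to Catalonia | Orwell
6  | Animal Farm         | Orwell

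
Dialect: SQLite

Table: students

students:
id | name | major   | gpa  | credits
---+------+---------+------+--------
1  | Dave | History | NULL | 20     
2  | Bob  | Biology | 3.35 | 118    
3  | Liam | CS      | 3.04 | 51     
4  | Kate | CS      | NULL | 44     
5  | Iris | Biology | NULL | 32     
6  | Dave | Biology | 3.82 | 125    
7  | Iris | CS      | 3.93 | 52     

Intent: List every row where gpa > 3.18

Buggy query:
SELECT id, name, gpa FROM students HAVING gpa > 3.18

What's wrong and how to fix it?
Bug: This is a non-aggregate query (no GROUP BY, no aggregates), so in SQLite the HAVING clause is invalid here; a row-level condition belongs in WHERE

Fix: Use WHERE for row-level filtering

Corrected query:
SELECT id, name, gpa FROM students WHERE gpa > 3.18

Result:
id | name | gpa 
---+------+-----
2  | Bob  | 3.35
6  | Dave | 3.82
7  | Iris | 3.93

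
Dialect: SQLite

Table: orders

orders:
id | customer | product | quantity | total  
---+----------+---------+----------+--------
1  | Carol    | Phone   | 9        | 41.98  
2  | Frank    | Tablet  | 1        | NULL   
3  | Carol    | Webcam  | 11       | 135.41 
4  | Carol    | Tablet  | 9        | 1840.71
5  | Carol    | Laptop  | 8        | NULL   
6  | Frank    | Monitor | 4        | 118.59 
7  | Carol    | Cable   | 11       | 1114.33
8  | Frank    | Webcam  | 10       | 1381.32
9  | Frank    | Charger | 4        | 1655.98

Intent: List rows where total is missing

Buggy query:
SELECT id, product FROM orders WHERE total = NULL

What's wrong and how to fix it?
Bug: Comparing to NULL with '=' never matches; NULL = NULL is unknown, not true

Fix: Use IS NULL to test for NULL

Corrected query:
SELECT id, product FROM orders WHERE total IS NULL

Result:
id | product
---+--------
2  | Tablet 
5  | Laptop 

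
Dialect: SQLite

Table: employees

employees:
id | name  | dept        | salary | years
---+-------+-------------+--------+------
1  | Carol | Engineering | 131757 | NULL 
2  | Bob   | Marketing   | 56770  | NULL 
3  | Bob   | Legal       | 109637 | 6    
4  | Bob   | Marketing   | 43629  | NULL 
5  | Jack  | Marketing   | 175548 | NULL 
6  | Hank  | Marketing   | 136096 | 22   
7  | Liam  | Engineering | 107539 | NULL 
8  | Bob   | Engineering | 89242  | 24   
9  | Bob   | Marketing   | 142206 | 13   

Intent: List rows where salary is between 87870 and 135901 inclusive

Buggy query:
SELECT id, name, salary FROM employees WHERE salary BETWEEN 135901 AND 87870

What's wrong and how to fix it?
Bug: The bounds are reversed; BETWEEN a AND b requires a <= b to match anything

Fix: Write BETWEEN 87870 AND 135901

Corrected query:
SELECT id, name, salary FROM employees WHERE salary BETWEEN 87870 AND 135901

Result:
id | name  | salary
---+-------+-------
1  | Carol | 131757
3  | Bob   | 109637
7  | Liam  | 107539
8  | Bob   | 89242 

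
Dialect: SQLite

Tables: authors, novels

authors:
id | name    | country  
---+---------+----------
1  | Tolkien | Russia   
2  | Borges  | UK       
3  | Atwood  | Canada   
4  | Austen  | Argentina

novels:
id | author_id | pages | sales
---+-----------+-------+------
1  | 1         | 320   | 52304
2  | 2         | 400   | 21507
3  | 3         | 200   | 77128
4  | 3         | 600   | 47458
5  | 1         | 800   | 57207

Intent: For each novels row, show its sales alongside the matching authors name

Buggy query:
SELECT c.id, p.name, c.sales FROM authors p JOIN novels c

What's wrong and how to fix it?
Bug: Missing join condition: each novels row is matched to all authors rows instead of just its own

Fix: Add ON c.author_id = p.id to the JOIN

Corrected query:
SELECT c.id, p.name, c.sales FROM authors p JOIN novels c ON c.author_id = p.id

Result:
id | name    | sales
---+---------+------
1  | Tolkien | 52304
2  | Borges  | 21507
3  | Atwood  | 77128
4  | Atwood  | 47458
5  | Tolkien | 57207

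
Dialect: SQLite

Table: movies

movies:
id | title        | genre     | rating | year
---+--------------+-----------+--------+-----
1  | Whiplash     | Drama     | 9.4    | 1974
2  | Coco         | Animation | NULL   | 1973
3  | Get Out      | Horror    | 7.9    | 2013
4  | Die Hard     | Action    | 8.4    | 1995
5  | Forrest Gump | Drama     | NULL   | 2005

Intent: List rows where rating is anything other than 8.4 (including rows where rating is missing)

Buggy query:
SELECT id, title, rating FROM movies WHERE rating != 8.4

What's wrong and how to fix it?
Bug: Inequality against NULL is unknown, not true; rows with NULL are dropped

Fix: Handle NULL separately with IS NULL alongside the inequality

Corrected query:
SELECT id, title, rating FROM movies WHERE rating != 8.4 OR rating IS NULL

Result:
id | title        | rating
---+--------------+-------
1  | Whiplash     | 9.4   
2  | Coco         | NULL  
3  | Get Out      | 7.9   
5  | Forrest Gump | NULL  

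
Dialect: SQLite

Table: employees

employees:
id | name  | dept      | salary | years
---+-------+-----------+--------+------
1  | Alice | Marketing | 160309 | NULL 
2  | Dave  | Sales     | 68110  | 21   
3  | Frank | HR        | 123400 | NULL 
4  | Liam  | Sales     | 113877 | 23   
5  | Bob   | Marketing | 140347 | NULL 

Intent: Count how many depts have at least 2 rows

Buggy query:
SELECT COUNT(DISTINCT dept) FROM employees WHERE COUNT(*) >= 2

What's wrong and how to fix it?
Bug: WHERE filters individual rows, not groups, so a group-level COUNT is invalid there

Fix: Group first with HAVING COUNT(*) >= 2, then COUNT the resulting groups

Corrected query:
SELECT COUNT(*) FROM (SELECT dept FROM employees GROUP BY dept HAVING COUNT(*) >= 2)

Result:
COUNT(*)
--------
2       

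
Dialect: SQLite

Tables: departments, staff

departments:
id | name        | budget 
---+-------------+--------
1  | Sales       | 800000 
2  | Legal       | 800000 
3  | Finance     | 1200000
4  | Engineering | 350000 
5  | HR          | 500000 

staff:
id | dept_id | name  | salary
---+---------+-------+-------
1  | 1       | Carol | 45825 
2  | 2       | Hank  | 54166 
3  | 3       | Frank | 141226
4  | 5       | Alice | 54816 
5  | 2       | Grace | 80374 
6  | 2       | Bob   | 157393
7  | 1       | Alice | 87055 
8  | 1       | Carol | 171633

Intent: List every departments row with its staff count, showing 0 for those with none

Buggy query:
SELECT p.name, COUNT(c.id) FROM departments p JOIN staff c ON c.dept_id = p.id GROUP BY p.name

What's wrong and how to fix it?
Bug: INNER JOIN drops departments rows that have no matching staff rows

Fix: Use LEFT JOIN so parents without children still appear (COUNT(c.id) gives 0)

Corrected query:
SELECT p.name, COUNT(c.id) FROM departments p LEFT JOIN staff c ON c.dept_id = p.id GROUP BY p.name

Result:
name        | COUNT(c.id)
------------+------------
Engineering | 0          
Finance     | 1          
HR          | 1          
Legal       | 3          
Sales       | 3          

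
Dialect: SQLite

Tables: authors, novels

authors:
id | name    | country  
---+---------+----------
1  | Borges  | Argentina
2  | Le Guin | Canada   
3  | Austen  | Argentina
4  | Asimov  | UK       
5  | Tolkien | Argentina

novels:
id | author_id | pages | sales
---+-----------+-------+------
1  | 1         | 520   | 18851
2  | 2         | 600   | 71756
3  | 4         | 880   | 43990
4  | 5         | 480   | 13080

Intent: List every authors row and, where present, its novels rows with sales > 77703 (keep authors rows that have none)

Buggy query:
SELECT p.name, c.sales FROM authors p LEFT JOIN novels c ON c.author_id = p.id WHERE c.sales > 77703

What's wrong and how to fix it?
Bug: Filtering c.sales in WHERE discards the NULL rows produced by LEFT JOIN, turning it into an inner join

Fix: Move the right-table condition into the ON clause so unmatched parents are kept

Corrected query:
SELECT p.name, c.sales FROM authors p LEFT JOIN novels c ON c.author_id = p.id AND c.sales > 77703

Result:
name    | sales
--------+------
Borges  | NULL 
Le Guin | NULL 
Austen  | NULL 
Asimov  | NULL 
Tolkien | NULL 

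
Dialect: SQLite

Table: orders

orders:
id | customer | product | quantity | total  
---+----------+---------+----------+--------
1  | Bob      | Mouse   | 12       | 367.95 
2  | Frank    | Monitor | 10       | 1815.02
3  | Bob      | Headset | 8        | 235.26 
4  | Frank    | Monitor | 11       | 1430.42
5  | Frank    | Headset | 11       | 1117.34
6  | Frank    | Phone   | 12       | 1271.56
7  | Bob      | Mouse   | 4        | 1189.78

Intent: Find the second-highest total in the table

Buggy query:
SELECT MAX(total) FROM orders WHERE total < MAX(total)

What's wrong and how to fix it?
Bug: MAX(total) on the right of the comparison is an aggregate-in-WHERE error

Fix: Compute the overall MAX in a subquery, then take MAX of rows below it

Corrected query:
SELECT MAX(total) FROM orders WHERE total < (SELECT MAX(total) FROM orders)

Result:
MAX(total)
----------
1430.42   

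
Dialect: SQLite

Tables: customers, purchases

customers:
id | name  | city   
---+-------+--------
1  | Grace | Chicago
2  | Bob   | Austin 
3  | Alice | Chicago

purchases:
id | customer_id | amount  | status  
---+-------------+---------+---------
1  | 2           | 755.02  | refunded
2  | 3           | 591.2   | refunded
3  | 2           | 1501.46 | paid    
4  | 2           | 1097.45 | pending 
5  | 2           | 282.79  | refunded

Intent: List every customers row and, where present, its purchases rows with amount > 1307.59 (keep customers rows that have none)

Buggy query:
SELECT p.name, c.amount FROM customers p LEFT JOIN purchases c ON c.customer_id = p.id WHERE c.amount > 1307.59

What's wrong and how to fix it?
Bug: Filtering c.amount in WHERE discards the NULL rows produced by LEFT JOIN, turning it into an inner join

Fix: Put 'c.amount > 1307.59' in the JOIN's ON clause instead of WHERE

Corrected query:
SELECT p.name, c.amount FROM customers p LEFT JOIN purchases c ON c.customer_id = p.id AND c.amount > 1307.59

Result:
name  | amount 
------+--------
Grace | NULL   
Bob   | 1501.46
Alice | NULL   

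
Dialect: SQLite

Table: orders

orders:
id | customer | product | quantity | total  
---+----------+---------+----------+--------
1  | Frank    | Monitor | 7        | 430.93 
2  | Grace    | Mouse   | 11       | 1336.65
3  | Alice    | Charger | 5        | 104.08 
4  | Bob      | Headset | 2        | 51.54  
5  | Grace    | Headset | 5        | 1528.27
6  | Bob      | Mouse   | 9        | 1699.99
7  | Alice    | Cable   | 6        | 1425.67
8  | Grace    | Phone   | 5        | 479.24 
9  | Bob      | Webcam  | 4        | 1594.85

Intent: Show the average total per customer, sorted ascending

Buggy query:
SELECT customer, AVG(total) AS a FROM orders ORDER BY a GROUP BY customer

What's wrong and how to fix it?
Bug: ORDER BY appears before GROUP BY; SQL clause order requires GROUP BY first

Fix: Reorder: SELECT … FROM … GROUP BY … ORDER BY …

Corrected query:
SELECT customer, AVG(total) AS a FROM orders GROUP BY customer ORDER BY a

Result:
customer | a      
---------+--------
Frank    | 430.93 
Alice    | 764.875
Grace    | 1114.72
Bob      | 1115.46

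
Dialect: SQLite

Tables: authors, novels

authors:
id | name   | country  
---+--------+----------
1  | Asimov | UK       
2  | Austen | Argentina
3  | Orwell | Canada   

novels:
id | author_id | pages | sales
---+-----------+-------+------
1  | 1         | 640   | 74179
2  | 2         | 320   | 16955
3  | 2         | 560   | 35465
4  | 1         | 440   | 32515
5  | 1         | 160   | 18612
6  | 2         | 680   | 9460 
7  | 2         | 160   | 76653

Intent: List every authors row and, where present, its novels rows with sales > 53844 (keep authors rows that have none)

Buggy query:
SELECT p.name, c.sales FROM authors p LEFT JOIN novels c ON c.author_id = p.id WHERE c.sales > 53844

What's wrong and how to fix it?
Bug: A WHERE condition on the right-hand table after LEFT JOIN drops unmatched parents

Fix: Move the right-table condition into the ON clause so unmatched parents are kept

Corrected query:
SELECT p.name, c.sales FROM authors p LEFT JOIN novels c ON c.author_id = p.id AND c.sales > 53844

Result:
name   | sales
-------+------
Asimov | 74179
Austen | 76653
Orwell | NULL 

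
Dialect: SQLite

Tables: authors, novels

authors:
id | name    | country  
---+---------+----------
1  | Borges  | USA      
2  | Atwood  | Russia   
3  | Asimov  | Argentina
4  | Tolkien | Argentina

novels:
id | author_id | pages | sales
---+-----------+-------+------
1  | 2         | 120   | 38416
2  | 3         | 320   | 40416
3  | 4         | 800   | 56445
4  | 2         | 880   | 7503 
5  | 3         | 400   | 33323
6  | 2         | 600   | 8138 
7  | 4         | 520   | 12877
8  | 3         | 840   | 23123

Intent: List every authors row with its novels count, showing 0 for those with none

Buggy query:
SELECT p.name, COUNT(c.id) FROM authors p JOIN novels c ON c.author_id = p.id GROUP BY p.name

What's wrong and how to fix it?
Bug: An inner join excludes parents with zero children

Fix: Use LEFT JOIN so parents without children still appear (COUNT(c.id) gives 0)

Corrected query:
SELECT p.name, COUNT(c.id) FROM authors p LEFT JOIN novels c ON c.author_id = p.id GROUP BY p.name

Result:
name    | COUNT(c.id)
--------+------------
Asimov  | 3          
Atwood  | 3          
Borges  | 0          
Tolkien | 2          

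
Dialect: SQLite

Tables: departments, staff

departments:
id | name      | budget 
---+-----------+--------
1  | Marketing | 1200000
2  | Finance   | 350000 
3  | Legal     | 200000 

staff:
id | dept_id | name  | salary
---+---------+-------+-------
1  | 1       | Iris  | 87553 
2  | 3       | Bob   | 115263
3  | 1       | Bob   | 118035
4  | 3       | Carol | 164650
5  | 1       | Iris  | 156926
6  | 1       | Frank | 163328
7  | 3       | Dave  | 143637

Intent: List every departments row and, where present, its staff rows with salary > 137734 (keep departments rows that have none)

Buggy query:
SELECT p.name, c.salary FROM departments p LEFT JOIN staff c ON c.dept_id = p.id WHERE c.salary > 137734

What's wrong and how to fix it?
Bug: A WHERE condition on the right-hand table after LEFT JOIN drops unmatched parents

Fix: Put 'c.salary > 137734' in the JOIN's ON clause instead of WHERE

Corrected query:
SELECT p.name, c.salary FROM departments p LEFT JOIN staff c ON c.dept_id = p.id AND c.salary > 137734

Result:
name      | salary
----------+-------
Marketing | 156926
Marketing | 163328
Finance   | NULL  
Legal     | 143637
Legal     | 164650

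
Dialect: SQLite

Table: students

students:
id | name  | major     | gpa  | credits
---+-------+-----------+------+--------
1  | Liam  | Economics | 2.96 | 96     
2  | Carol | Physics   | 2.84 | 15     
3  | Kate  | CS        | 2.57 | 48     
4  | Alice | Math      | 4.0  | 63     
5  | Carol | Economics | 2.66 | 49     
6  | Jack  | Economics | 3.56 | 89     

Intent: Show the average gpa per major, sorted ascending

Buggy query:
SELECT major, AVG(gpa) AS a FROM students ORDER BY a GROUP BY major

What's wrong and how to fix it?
Bug: ORDER BY appears before GROUP BY; SQL clause order requires GROUP BY first

Fix: Move ORDER BY to the end, after GROUP BY

Corrected query:
SELECT major, AVG(gpa) AS a FROM students GROUP BY major ORDER BY a

Result:
major     | a   
----------+-----
CS        | 2.57
Physics   | 2.84
Economics | 3.06
Math      | 4   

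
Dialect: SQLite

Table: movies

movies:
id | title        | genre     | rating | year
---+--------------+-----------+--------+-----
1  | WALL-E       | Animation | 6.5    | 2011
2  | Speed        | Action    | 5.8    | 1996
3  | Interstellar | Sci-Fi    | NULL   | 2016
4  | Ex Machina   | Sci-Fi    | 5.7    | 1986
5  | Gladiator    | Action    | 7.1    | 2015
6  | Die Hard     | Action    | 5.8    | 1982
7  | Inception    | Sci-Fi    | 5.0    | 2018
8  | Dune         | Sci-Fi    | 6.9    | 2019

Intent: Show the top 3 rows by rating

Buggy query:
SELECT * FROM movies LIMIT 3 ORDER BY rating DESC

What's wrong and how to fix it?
Bug: LIMIT must come after ORDER BY

Fix: Swap the clauses: ORDER BY first, then LIMIT

Corrected query:
SELECT * FROM movies ORDER BY rating DESC LIMIT 3

Result:
id | title     | genre     | rating | year
---+-----------+-----------+--------+-----
5  | Gladiator | Action    | 7.1    | 2015
8  | Dune      | Sci-Fi    | 6.9    | 2019
1  | WALL-E    | Animation | 6.5    | 2011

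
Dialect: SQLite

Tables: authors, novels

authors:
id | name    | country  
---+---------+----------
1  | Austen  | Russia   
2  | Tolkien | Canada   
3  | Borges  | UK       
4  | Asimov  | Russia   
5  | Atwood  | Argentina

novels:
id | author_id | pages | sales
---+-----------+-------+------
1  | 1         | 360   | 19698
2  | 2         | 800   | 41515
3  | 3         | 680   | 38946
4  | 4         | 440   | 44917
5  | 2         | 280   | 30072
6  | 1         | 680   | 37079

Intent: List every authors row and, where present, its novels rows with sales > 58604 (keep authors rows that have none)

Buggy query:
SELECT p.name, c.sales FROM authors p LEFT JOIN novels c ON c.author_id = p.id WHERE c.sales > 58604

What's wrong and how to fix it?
Bug: Filtering c.sales in WHERE discards the NULL rows produced by LEFT JOIN, turning it into an inner join

Fix: Put 'c.sales > 58604' in the JOIN's ON clause instead of WHERE

Corrected query:
SELECT p.name, c.sales FROM authors p LEFT JOIN novels c ON c.author_id = p.id AND c.sales > 58604

Result:
name    | sales
--------+------
Austen  | NULL 
Tolkien | NULL 
Borges  | NULL 
Asimov  | NULL 
Atwood  | NULL 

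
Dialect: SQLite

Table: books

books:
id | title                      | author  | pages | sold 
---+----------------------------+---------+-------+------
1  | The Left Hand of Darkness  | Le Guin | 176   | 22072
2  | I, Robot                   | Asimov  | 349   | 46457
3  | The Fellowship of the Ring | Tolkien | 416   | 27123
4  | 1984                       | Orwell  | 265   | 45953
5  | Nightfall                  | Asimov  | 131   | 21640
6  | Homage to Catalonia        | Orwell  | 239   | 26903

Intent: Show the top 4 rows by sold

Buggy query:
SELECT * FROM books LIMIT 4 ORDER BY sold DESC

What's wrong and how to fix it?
Bug: LIMIT must come after ORDER BY

Fix: Swap the clauses: ORDER BY first, then LIMIT

Corrected query:
SELECT * FROM books ORDER BY sold DESC LIMIT 4

Result:
id | title                      | author  | pages | sold 
---+----------------------------+---------+-------+------
2  | I, Robot                   | Asimov  | 349   | 46457
4  | 1984                       | Orwell  | 265   | 45953
3  | The Fellowship of the Ring | Tolkien | 416   | 27123
6  | Homage to Catalonia        | Orwell  | 239   | 26903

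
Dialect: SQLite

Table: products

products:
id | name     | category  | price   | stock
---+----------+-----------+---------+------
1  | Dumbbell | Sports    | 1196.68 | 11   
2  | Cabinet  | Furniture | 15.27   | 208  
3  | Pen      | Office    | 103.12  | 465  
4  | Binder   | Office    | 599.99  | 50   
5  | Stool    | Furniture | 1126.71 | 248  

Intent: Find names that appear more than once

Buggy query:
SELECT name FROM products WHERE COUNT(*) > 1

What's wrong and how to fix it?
Bug: WHERE can't reference COUNT(*); aggregates are computed after WHERE

Fix: Group first, then use HAVING for the count condition

Corrected query:
SELECT name FROM products GROUP BY name HAVING COUNT(*) > 1

Result:
(no rows)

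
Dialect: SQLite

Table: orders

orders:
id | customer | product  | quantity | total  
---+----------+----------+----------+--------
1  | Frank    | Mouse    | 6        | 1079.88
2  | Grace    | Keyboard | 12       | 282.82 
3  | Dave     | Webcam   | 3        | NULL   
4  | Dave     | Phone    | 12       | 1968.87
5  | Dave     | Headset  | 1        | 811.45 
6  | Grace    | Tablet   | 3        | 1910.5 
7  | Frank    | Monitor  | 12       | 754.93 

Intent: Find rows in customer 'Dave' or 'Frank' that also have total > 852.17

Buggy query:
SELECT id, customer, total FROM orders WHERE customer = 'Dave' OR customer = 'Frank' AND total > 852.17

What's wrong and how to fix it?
Bug: AND binds tighter than OR, so this parses as customer = 'Dave' OR (customer = 'Frank' AND total > 852.17)

Fix: Group the OR with parentheses (or use IN), then AND the threshold

Corrected query:
SELECT id, customer, total FROM orders WHERE (customer = 'Dave' OR customer = 'Frank') AND total > 852.17

Result:
id | customer | total  
---+----------+--------
1  | Frank    | 1079.88
4  | Dave     | 1968.87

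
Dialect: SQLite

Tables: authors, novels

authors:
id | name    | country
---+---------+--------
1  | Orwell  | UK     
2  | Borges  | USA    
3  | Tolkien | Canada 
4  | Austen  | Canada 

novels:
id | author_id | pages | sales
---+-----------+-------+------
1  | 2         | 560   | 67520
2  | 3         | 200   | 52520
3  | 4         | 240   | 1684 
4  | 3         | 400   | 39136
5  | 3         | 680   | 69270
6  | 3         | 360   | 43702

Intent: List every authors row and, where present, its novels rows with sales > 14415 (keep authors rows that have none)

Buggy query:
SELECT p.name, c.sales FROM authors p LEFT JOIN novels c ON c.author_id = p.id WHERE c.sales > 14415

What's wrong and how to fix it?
Bug: A WHERE condition on the right-hand table after LEFT JOIN drops unmatched parents

Fix: Move the right-table condition into the ON clause so unmatched parents are kept

Corrected query:
SELECT p.name, c.sales FROM authors p LEFT JOIN novels c ON c.author_id = p.id AND c.sales > 14415

Result:
name    | sales
--------+------
Orwell  | NULL 
Borges  | 67520
Tolkien | 39136
Tolkien | 43702
Tolkien | 52520
Tolkien | 69270
Austen  | NULL 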